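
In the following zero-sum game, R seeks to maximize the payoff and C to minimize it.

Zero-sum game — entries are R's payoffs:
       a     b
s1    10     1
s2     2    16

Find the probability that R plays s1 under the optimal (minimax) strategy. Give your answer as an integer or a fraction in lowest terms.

14/23

Row minima are 1 and 2, so R's maximin is 2; column maxima are 10 and 16, so C's minimax is 10. These differ, so the equilibrium is in mixed strategies.
Let R play s1 with probability p. C is indifferent when 10p + 2(1−p) = p + 16(1−p), giving p = 14/23.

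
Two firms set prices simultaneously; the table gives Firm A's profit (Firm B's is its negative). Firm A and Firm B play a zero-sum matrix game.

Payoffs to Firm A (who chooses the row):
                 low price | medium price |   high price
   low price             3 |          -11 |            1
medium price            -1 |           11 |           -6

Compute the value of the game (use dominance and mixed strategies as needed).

-55/29

Column low price is strictly dominated by high price for Firm B (it gives Firm A more in every row).
The remaining 2×2 game on (low price, medium price) × (medium price, high price) has no saddle point. Let Firm A play low price with probability p; indifference gives −11p + 11(1−p) = p − 6(1−p), so p = 17/29.
Similarly Firm B's optimal q on medium price is 7/29, and the value is -11·(7/29) + (1)·(22/29) = -55/29.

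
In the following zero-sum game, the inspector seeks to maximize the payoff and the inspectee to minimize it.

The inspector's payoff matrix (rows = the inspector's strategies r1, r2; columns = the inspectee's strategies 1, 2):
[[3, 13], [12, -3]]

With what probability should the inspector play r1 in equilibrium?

3/5

Row minima are 3 and -3, so the inspector's maximin is 3; column maxima are 12 and 13, so the inspectee's minimax is 12. These differ, so the equilibrium is in mixed strategies.
Let the inspector play r1 with probability p. The inspectee is indifferent when 3p + 12(1−p) = 13p − 3(1−p), giving p = 3/5.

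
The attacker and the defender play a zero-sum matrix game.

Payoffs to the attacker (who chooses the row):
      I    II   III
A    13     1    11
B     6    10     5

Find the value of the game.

Column I is strictly dominated by III for the defender (it gives the attacker more in every row).
The remaining 2×2 game on (A, B) × (II, III) has no saddle point. Let the attacker play A with probability p; indifference gives p + 10(1−p) = 11p + 5(1−p), so p = 1/3.
Similarly the defender's optimal q on II is 2/5, and the value is 1·(2/5) + (11)·(3/5) = 7.

7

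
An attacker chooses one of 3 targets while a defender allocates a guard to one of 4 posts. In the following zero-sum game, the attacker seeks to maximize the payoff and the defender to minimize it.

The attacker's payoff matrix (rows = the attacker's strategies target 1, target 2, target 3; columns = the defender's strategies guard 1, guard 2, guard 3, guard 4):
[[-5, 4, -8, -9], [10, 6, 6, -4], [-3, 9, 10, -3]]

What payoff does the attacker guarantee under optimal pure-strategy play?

Row minima: -9, -4, -3 → the attacker's maximin is -3.
Column maxima: 10, 9, 10, -3 → the defender's minimax is -3.
They coincide at (target 3, guard 4), so the value is -3.

-3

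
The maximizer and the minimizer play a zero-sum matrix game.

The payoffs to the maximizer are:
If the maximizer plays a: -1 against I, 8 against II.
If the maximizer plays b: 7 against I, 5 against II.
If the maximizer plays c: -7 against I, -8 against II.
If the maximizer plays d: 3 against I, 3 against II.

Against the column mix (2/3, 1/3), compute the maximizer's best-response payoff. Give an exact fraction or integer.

a: (-1)·(2/3) + (8)·(1/3) = 2.
b: (7)·(2/3) + (5)·(1/3) = 19/3.
c: (-7)·(2/3) + (-8)·(1/3) = -22/3.
d: (3)·(2/3) + (3)·(1/3) = 3.
The best pure response is b with expected payoff 19/3.

19/3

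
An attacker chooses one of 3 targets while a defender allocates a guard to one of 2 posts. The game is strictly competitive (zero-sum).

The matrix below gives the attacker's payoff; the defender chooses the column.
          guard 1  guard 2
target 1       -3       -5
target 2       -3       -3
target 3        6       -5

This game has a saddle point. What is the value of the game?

-3

Row minima: -5, -3, -5 → the attacker's maximin is -3.
Column maxima: 6, -3 → the defender's minimax is -3.
They coincide at (target 2, guard 2), so the value is -3.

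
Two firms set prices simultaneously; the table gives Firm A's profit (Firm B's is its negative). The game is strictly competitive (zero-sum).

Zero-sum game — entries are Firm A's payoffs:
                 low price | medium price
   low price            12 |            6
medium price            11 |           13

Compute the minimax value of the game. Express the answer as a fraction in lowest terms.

Row minima are 6 and 11, so Firm A's maximin is 11; column maxima are 12 and 13, so Firm B's minimax is 12. These differ, so the equilibrium is in mixed strategies.
Let Firm A play low price with probability p. Firm B is indifferent when 12p + 11(1−p) = 6p + 13(1−p), giving p = 1/4.
Let Firm B play low price with probability q. Firm A is indifferent when 12q + 6(1−q) = 11q + 13(1−q), giving q = 7/8.
The value is 12·(7/8) + (6)·(1/8) = 45/4.

45/4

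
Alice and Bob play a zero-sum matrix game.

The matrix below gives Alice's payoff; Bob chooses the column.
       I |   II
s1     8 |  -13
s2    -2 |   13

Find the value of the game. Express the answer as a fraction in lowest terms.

13/6

Row minima are -13 and -2, so Alice's maximin is -2; column maxima are 8 and 13, so Bob's minimax is 8. These differ, so the equilibrium is in mixed strategies.
Let Alice play s1 with probability p. Bob is indifferent when 8p − 2(1−p) = −13p + 13(1−p), giving p = 5/12.
Let Bob play I with probability q. Alice is indifferent when 8q − 13(1−q) = −2q + 13(1−q), giving q = 13/18.
The value is 8·(13/18) + (-13)·(5/18) = 13/6.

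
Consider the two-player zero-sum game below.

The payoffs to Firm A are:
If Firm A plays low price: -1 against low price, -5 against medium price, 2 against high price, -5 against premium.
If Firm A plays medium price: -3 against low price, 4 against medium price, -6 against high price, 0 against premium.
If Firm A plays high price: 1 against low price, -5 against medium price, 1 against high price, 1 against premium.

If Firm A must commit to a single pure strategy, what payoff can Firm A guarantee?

-5

The worst-case payoff for each row is low price: -5, medium price: -6, high price: -5.
The best of these is -5.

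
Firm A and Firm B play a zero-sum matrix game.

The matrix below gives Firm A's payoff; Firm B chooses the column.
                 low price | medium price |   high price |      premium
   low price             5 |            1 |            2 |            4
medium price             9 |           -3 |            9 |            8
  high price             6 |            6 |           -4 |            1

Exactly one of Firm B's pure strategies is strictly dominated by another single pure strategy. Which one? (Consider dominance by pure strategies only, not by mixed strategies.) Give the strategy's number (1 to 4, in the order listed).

Firm B prefers columns that give Firm A less. Compare low price with premium: 4 < 5, 8 < 9, 1 < 6.
So premium strictly dominates low price for Firm B; low price is strictly dominated.

1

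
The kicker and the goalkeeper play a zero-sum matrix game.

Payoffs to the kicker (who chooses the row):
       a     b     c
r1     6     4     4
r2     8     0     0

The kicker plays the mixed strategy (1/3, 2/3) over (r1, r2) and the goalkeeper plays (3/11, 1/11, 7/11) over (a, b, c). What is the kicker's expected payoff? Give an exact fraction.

Against (3/11, 1/11, 7/11), each row's expected payoff is r1: 50/11; r2: 24/11.
Taking the (1/3, 2/3)-weighted average: (1/3)·(50/11) + (2/3)·(24/11) = 98/33.

98/33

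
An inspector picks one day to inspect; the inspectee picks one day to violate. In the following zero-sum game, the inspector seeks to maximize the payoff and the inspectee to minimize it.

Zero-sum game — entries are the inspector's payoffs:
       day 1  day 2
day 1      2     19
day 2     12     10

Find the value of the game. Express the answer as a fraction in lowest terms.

208/19

Row minima are 2 and 10, so the inspector's maximin is 10; column maxima are 12 and 19, so the inspectee's minimax is 12. These differ, so the equilibrium is in mixed strategies.
Let the inspector play day 1 with probability p. The inspectee is indifferent when 2p + 12(1−p) = 19p + 10(1−p), giving p = 2/19.
Let the inspectee play day 1 with probability q. The inspector is indifferent when 2q + 19(1−q) = 12q + 10(1−q), giving q = 9/19.
The value is 2·(9/19) + (19)·(10/19) = 208/19.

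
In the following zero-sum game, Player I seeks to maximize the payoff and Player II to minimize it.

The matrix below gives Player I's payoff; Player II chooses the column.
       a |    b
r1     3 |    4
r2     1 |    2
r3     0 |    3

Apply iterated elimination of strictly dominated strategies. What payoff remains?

3

Row r3 is strictly dominated by row r1 (3>0, 4>3); eliminate r3.
Row r2 is strictly dominated by row r1 (3>1, 4>2); eliminate r2.
Column b is strictly dominated by a for Player II (3<4); eliminate b.
Only (r1, a) remains, with payoff 3.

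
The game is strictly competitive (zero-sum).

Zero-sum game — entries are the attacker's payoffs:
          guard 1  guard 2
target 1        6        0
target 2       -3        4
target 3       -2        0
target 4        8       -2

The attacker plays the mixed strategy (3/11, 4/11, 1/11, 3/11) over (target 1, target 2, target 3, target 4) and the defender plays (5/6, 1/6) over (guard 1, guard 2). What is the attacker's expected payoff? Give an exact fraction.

25/11

Against (5/6, 1/6), each row's expected payoff is target 1: 5; target 2: -11/6; target 3: -5/3; target 4: 19/3.
Taking the (3/11, 4/11, 1/11, 3/11)-weighted average: (3/11)·(5) + (4/11)·(-11/6) + (1/11)·(-5/3) + (3/11)·(19/3) = 25/11.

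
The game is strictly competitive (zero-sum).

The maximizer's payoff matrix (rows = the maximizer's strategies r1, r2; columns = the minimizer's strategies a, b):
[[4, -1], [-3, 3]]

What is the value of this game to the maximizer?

Row minima are -1 and -3, so the maximizer's maximin is -1; column maxima are 4 and 3, so the minimizer's minimax is 3. These differ, so the equilibrium is in mixed strategies.
Let the maximizer play r1 with probability p. The minimizer is indifferent when 4p − 3(1−p) = −p + 3(1−p), giving p = 6/11.
Let the minimizer play a with probability q. The maximizer is indifferent when 4q − (1−q) = −3q + 3(1−q), giving q = 4/11.
The value is 4·(4/11) + (-1)·(7/11) = 9/11.

9/11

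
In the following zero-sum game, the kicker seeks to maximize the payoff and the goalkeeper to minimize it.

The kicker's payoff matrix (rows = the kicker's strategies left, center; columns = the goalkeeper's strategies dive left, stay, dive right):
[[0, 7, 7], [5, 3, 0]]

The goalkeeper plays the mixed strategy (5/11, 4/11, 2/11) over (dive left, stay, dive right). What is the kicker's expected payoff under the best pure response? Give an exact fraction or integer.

left: (0)·(5/11) + (7)·(4/11) + (7)·(2/11) = 42/11.
center: (5)·(5/11) + (3)·(4/11) + (0)·(2/11) = 37/11.
The best pure response is left with expected payoff 42/11.

42/11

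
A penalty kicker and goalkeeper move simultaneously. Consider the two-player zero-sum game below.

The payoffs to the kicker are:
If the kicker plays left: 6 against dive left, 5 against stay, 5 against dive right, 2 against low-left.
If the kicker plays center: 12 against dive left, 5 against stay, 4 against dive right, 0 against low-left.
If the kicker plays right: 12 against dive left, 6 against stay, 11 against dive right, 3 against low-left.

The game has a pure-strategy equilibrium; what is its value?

Row minima: 2, 0, 3 → the kicker's maximin is 3.
Column maxima: 12, 6, 11, 3 → the goalkeeper's minimax is 3.
They coincide at (right, low-left), so the value is 3.

3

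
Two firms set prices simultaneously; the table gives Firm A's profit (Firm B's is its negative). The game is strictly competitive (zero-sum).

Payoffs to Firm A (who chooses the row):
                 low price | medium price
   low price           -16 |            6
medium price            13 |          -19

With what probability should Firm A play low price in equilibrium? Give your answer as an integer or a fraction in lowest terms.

16/27

Row minima are -16 and -19, so Firm A's maximin is -16; column maxima are 13 and 6, so Firm B's minimax is 6. These differ, so the equilibrium is in mixed strategies.
Let Firm A play low price with probability p. Firm B is indifferent when −16p + 13(1−p) = 6p − 19(1−p), giving p = 16/27.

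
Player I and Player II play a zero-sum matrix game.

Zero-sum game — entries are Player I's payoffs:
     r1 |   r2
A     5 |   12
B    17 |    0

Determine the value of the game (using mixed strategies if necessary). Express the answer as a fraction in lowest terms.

Row minima are 5 and 0, so Player I's maximin is 5; column maxima are 17 and 12, so Player II's minimax is 12. These differ, so the equilibrium is in mixed strategies.
Let Player I play A with probability p. Player II is indifferent when 5p + 17(1−p) = 12p, giving p = 17/24.
Let Player II play r1 with probability q. Player I is indifferent when 5q + 12(1−q) = 17q, giving q = 1/2.
The value is 5·(1/2) + (12)·(1/2) = 17/2.

17/2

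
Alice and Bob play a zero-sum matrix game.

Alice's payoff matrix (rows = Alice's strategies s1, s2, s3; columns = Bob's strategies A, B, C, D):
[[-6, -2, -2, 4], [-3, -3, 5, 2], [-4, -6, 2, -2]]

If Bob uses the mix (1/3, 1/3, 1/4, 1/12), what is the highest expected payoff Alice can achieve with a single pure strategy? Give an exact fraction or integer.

s1: (-6)·(1/3) + (-2)·(1/3) + (-2)·(1/4) + (4)·(1/12) = -17/6.
s2: (-3)·(1/3) + (-3)·(1/3) + (5)·(1/4) + (2)·(1/12) = -7/12.
s3: (-4)·(1/3) + (-6)·(1/3) + (2)·(1/4) + (-2)·(1/12) = -3.
The best pure response is s2 with expected payoff -7/12.

-7/12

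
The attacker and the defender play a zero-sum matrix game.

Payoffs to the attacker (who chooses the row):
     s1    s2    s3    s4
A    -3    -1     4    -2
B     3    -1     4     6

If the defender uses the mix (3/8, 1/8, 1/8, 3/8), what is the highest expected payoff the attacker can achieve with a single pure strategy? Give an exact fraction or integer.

A: (-3)·(3/8) + (-1)·(1/8) + (4)·(1/8) + (-2)·(3/8) = -3/2.
B: (3)·(3/8) + (-1)·(1/8) + (4)·(1/8) + (6)·(3/8) = 15/4.
The best pure response is B with expected payoff 15/4.

15/4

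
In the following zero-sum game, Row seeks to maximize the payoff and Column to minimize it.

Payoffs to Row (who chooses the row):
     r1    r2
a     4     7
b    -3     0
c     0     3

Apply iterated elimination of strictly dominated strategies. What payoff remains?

Column r2 is strictly dominated by r1 for Column (4<7, -3<0, 0<3); eliminate r2.
Row b is strictly dominated by row a (4>-3); eliminate b.
Row c is strictly dominated by row a (4>0); eliminate c.
Only (a, r1) remains, with payoff 4.

4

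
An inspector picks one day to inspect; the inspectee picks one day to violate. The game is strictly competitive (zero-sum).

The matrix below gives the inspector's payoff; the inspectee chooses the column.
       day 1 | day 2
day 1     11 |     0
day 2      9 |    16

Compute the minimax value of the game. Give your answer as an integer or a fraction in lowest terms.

Row minima are 0 and 9, so the inspector's maximin is 9; column maxima are 11 and 16, so the inspectee's minimax is 11. These differ, so the equilibrium is in mixed strategies.
Let the inspector play day 1 with probability p. The inspectee is indifferent when 11p + 9(1−p) = 16(1−p), giving p = 7/18.
Let the inspectee play day 1 with probability q. The inspector is indifferent when 11q = 9q + 16(1−q), giving q = 8/9.
The value is 11·(8/9) + (0)·(1/9) = 88/9.

88/9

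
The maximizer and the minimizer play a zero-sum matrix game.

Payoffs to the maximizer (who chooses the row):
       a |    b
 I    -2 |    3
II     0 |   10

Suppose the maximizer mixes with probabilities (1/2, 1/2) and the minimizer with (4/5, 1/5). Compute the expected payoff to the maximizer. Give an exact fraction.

Against (4/5, 1/5), each row's expected payoff is I: -1; II: 2.
Taking the (1/2, 1/2)-weighted average: (1/2)·(-1) + (1/2)·(2) = 1/2.

1/2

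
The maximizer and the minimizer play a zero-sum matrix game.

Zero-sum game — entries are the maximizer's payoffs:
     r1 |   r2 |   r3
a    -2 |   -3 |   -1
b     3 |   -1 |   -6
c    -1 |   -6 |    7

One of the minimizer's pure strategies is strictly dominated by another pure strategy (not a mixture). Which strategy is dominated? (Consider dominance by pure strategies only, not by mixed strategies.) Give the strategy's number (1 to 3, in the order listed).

1

The minimizer prefers columns that give the maximizer less. Compare r1 with r2: -3 < -2, -1 < 3, -6 < -1.
So r2 strictly dominates r1 for the minimizer; r1 is strictly dominated.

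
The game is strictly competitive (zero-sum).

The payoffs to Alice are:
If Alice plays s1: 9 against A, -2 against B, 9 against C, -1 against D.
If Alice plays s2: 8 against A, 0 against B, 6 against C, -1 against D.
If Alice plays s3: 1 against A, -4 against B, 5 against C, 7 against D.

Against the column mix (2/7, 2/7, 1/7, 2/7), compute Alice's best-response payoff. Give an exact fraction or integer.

s1: (9)·(2/7) + (-2)·(2/7) + (9)·(1/7) + (-1)·(2/7) = 3.
s2: (8)·(2/7) + (0)·(2/7) + (6)·(1/7) + (-1)·(2/7) = 20/7.
s3: (1)·(2/7) + (-4)·(2/7) + (5)·(1/7) + (7)·(2/7) = 13/7.
The best pure response is s1 with expected payoff 3.

3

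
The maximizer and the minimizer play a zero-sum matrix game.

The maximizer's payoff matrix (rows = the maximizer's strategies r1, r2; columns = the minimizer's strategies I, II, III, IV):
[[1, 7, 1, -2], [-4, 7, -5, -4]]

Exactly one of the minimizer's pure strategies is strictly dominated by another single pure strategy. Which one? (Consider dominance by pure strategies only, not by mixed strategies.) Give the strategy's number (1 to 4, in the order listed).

The minimizer prefers columns that give the maximizer less. Compare II with I: 1 < 7, -4 < 7.
So I strictly dominates II for the minimizer; II is strictly dominated.

2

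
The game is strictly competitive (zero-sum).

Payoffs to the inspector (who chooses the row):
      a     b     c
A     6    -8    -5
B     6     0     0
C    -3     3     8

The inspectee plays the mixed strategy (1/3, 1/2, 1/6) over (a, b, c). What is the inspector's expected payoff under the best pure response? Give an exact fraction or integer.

2

A: (6)·(1/3) + (-8)·(1/2) + (-5)·(1/6) = -17/6.
B: (6)·(1/3) + (0)·(1/2) + (0)·(1/6) = 2.
C: (-3)·(1/3) + (3)·(1/2) + (8)·(1/6) = 11/6.
The best pure response is B with expected payoff 2.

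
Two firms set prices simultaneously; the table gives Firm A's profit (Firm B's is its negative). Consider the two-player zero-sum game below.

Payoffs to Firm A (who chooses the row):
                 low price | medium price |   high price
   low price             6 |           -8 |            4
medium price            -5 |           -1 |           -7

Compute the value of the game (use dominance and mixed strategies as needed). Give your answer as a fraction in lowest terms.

-10/3

Column low price is strictly dominated by high price for Firm B (it gives Firm A more in every row).
The remaining 2×2 game on (low price, medium price) × (medium price, high price) has no saddle point. Let Firm A play low price with probability p; indifference gives −8p − (1−p) = 4p − 7(1−p), so p = 1/3.
Similarly Firm B's optimal q on medium price is 11/18, and the value is -8·(11/18) + (4)·(7/18) = -10/3.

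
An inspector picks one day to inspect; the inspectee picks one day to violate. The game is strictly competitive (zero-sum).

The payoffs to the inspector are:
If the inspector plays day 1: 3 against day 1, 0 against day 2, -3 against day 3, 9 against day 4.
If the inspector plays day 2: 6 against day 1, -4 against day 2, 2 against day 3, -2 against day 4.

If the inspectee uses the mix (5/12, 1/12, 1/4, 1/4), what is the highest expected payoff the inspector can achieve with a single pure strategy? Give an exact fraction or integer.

11/4

day 1: (3)·(5/12) + (0)·(1/12) + (-3)·(1/4) + (9)·(1/4) = 11/4.
day 2: (6)·(5/12) + (-4)·(1/12) + (2)·(1/4) + (-2)·(1/4) = 13/6.
The best pure response is day 1 with expected payoff 11/4.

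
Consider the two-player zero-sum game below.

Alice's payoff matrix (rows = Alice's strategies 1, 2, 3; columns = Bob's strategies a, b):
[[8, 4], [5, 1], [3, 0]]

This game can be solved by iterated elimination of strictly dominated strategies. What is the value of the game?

4

Column a is strictly dominated by b for Bob (4<8, 1<5, 0<3); eliminate a.
Row 2 is strictly dominated by row 1 (4>1); eliminate 2.
Row 3 is strictly dominated by row 1 (4>0); eliminate 3.
Only (1, b) remains, with payoff 4.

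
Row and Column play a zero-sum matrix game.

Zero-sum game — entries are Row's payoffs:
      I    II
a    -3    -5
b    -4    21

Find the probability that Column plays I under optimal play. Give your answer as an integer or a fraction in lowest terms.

Row minima are -5 and -4, so Row's maximin is -4; column maxima are -3 and 21, so Column's minimax is -3. These differ, so the equilibrium is in mixed strategies.
Let Column play I with probability q. Row is indifferent when −3q − 5(1−q) = −4q + 21(1−q), giving q = 26/27.

26/27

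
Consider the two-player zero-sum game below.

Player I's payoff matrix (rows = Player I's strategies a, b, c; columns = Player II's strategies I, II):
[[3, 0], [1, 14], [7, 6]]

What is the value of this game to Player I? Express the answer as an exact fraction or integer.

Row a is strictly dominated by row c, so Player I never plays it.
The remaining 2×2 game on (b, c) × (I, II) has no saddle point. Let Player I play b with probability p; indifference gives p + 7(1−p) = 14p + 6(1−p), so p = 1/14.
Similarly Player II's optimal q on I is 4/7, and the value is 1·(4/7) + (14)·(3/7) = 46/7.

46/7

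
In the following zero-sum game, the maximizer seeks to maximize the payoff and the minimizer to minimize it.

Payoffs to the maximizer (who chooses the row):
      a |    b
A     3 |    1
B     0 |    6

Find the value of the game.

9/4

Row minima are 1 and 0, so the maximizer's maximin is 1; column maxima are 3 and 6, so the minimizer's minimax is 3. These differ, so the equilibrium is in mixed strategies.
Let the maximizer play A with probability p. The minimizer is indifferent when 3p = p + 6(1−p), giving p = 3/4.
Let the minimizer play a with probability q. The maximizer is indifferent when 3q + (1−q) = 6(1−q), giving q = 5/8.
The value is 3·(5/8) + (1)·(3/8) = 9/4.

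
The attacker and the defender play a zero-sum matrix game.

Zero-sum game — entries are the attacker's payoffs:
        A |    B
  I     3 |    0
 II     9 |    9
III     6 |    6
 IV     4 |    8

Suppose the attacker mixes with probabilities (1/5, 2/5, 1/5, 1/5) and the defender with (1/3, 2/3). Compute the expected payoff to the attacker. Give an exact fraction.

19/3

Against (1/3, 2/3), each row's expected payoff is I: 1; II: 9; III: 6; IV: 20/3.
Taking the (1/5, 2/5, 1/5, 1/5)-weighted average: (1/5)·(1) + (2/5)·(9) + (1/5)·(6) + (1/5)·(20/3) = 19/3.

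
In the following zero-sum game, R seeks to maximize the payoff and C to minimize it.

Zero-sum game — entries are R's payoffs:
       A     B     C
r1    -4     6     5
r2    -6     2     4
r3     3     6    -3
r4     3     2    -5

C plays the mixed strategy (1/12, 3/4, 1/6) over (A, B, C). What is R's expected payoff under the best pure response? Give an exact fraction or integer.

r1: (-4)·(1/12) + (6)·(3/4) + (5)·(1/6) = 5.
r2: (-6)·(1/12) + (2)·(3/4) + (4)·(1/6) = 5/3.
r3: (3)·(1/12) + (6)·(3/4) + (-3)·(1/6) = 17/4.
r4: (3)·(1/12) + (2)·(3/4) + (-5)·(1/6) = 11/12.
The best pure response is r1 with expected payoff 5.

5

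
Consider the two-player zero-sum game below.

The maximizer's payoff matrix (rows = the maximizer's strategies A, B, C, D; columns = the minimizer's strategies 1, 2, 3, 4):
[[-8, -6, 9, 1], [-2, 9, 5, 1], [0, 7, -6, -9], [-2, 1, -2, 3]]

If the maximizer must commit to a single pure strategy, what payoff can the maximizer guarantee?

-2

The worst-case payoff for each row is A: -8, B: -2, C: -9, D: -2.
The best of these is -2.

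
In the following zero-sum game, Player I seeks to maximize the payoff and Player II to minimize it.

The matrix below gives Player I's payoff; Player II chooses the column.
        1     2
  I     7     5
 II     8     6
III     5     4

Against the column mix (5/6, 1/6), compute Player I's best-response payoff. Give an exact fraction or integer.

I: (7)·(5/6) + (5)·(1/6) = 20/3.
II: (8)·(5/6) + (6)·(1/6) = 23/3.
III: (5)·(5/6) + (4)·(1/6) = 29/6.
The best pure response is II with expected payoff 23/3.

23/3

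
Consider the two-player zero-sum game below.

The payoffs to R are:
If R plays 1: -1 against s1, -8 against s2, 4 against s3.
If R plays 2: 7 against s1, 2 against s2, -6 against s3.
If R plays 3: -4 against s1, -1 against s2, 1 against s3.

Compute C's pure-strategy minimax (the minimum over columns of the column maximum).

The worst case (largest entry) in each column is s1: 7, s2: 2, s3: 4.
The best (smallest) of these is 2.

2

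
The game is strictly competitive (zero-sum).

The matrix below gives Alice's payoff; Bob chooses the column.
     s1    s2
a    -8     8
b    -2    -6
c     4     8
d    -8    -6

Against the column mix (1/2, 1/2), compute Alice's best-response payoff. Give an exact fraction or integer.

6

a: (-8)·(1/2) + (8)·(1/2) = 0.
b: (-2)·(1/2) + (-6)·(1/2) = -4.
c: (4)·(1/2) + (8)·(1/2) = 6.
d: (-8)·(1/2) + (-6)·(1/2) = -7.
The best pure response is c with expected payoff 6.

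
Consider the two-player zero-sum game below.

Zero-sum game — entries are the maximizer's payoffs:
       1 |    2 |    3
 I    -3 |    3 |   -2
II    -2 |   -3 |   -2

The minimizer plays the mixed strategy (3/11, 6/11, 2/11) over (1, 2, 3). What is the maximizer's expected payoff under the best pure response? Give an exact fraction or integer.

5/11

I: (-3)·(3/11) + (3)·(6/11) + (-2)·(2/11) = 5/11.
II: (-2)·(3/11) + (-3)·(6/11) + (-2)·(2/11) = -28/11.
The best pure response is I with expected payoff 5/11.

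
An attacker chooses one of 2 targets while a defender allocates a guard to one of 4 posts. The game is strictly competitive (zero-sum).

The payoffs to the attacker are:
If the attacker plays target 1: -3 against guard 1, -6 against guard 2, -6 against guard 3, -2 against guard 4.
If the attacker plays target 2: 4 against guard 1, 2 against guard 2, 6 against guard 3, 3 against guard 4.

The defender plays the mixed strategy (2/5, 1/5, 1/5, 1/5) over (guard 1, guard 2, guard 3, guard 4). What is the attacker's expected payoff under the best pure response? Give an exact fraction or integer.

19/5

target 1: (-3)·(2/5) + (-6)·(1/5) + (-6)·(1/5) + (-2)·(1/5) = -4.
target 2: (4)·(2/5) + (2)·(1/5) + (6)·(1/5) + (3)·(1/5) = 19/5.
The best pure response is target 2 with expected payoff 19/5.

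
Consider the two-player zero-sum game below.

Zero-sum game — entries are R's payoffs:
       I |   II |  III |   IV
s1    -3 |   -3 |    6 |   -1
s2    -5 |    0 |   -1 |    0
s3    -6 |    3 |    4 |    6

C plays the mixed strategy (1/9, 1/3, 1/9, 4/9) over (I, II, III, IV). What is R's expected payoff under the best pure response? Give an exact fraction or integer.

31/9

s1: (-3)·(1/9) + (-3)·(1/3) + (6)·(1/9) + (-1)·(4/9) = -10/9.
s2: (-5)·(1/9) + (0)·(1/3) + (-1)·(1/9) + (0)·(4/9) = -2/3.
s3: (-6)·(1/9) + (3)·(1/3) + (4)·(1/9) + (6)·(4/9) = 31/9.
The best pure response is s3 with expected payoff 31/9.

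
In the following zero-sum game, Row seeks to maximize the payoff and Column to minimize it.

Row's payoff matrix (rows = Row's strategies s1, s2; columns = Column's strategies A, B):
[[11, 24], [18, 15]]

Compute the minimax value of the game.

267/16

Row minima are 11 and 15, so Row's maximin is 15; column maxima are 18 and 24, so Column's minimax is 18. These differ, so the equilibrium is in mixed strategies.
Let Row play s1 with probability p. Column is indifferent when 11p + 18(1−p) = 24p + 15(1−p), giving p = 3/16.
Let Column play A with probability q. Row is indifferent when 11q + 24(1−q) = 18q + 15(1−q), giving q = 9/16.
The value is 11·(9/16) + (24)·(7/16) = 267/16.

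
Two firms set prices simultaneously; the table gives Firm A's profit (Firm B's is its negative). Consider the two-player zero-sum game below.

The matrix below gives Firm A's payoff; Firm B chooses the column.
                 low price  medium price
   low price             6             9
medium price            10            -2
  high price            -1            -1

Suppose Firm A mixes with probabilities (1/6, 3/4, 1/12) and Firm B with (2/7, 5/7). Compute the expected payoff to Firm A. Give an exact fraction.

Against (2/7, 5/7), each row's expected payoff is low price: 57/7; medium price: 10/7; high price: -1.
Taking the (1/6, 3/4, 1/12)-weighted average: (1/6)·(57/7) + (3/4)·(10/7) + (1/12)·(-1) = 197/84.

197/84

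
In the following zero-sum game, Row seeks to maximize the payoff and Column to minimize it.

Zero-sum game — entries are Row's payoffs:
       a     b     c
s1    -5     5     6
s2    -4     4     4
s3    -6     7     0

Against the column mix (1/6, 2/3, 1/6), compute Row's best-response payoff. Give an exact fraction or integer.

11/3

s1: (-5)·(1/6) + (5)·(2/3) + (6)·(1/6) = 7/2.
s2: (-4)·(1/6) + (4)·(2/3) + (4)·(1/6) = 8/3.
s3: (-6)·(1/6) + (7)·(2/3) + (0)·(1/6) = 11/3.
The best pure response is s3 with expected payoff 11/3.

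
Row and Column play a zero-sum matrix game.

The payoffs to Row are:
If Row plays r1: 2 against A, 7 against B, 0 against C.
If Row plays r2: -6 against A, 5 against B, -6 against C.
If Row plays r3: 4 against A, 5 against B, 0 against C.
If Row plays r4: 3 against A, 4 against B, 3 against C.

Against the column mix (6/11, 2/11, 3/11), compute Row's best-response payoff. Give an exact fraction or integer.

r1: (2)·(6/11) + (7)·(2/11) + (0)·(3/11) = 26/11.
r2: (-6)·(6/11) + (5)·(2/11) + (-6)·(3/11) = -4.
r3: (4)·(6/11) + (5)·(2/11) + (0)·(3/11) = 34/11.
r4: (3)·(6/11) + (4)·(2/11) + (3)·(3/11) = 35/11.
The best pure response is r4 with expected payoff 35/11.

35/11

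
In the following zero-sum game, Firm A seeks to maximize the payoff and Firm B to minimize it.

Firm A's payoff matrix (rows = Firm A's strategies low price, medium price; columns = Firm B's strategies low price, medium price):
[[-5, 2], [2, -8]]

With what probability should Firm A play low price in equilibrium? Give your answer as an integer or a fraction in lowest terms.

Row minima are -5 and -8, so Firm A's maximin is -5; column maxima are 2 and 2, so Firm B's minimax is 2. These differ, so the equilibrium is in mixed strategies.
Let Firm A play low price with probability p. Firm B is indifferent when −5p + 2(1−p) = 2p − 8(1−p), giving p = 10/17.

10/17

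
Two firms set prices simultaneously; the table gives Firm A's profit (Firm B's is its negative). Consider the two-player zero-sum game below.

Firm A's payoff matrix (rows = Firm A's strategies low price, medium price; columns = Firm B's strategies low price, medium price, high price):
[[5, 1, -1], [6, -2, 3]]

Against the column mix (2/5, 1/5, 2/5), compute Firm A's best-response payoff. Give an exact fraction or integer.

16/5

low price: (5)·(2/5) + (1)·(1/5) + (-1)·(2/5) = 9/5.
medium price: (6)·(2/5) + (-2)·(1/5) + (3)·(2/5) = 16/5.
The best pure response is medium price with expected payoff 16/5.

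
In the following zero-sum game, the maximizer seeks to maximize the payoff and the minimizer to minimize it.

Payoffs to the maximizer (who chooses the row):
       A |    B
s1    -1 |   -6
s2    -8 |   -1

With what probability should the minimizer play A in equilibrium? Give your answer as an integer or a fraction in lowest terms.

Row minima are -6 and -8, so the maximizer's maximin is -6; column maxima are -1 and -1, so the minimizer's minimax is -1. These differ, so the equilibrium is in mixed strategies.
Let the minimizer play A with probability q. The maximizer is indifferent when −q − 6(1−q) = −8q − (1−q), giving q = 5/12.

5/12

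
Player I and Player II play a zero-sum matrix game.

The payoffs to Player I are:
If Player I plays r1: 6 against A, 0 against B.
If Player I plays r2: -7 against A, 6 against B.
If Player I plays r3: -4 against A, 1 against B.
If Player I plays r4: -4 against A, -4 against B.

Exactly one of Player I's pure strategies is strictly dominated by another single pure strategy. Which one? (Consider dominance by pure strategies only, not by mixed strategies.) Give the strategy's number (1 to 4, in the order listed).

4

Compare r4 with r1: 6 > -4, 0 > -4.
So r1 strictly dominates r4 for Player I; r4 is strictly dominated.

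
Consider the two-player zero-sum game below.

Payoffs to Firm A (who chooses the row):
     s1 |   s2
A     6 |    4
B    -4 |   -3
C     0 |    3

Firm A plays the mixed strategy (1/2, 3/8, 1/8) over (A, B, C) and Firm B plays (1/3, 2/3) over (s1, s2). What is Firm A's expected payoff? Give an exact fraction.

4/3

Against (1/3, 2/3), each row's expected payoff is A: 14/3; B: -10/3; C: 2.
Taking the (1/2, 3/8, 1/8)-weighted average: (1/2)·(14/3) + (3/8)·(-10/3) + (1/8)·(2) = 4/3.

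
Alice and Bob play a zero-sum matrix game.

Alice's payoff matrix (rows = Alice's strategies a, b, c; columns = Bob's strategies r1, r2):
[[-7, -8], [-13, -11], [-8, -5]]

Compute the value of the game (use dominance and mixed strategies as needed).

-29/4

Row b is strictly dominated by row a, so Alice never plays it.
The remaining 2×2 game on (a, c) × (r1, r2) has no saddle point. Let Alice play a with probability p; indifference gives −7p − 8(1−p) = −8p − 5(1−p), so p = 3/4.
Similarly Bob's optimal q on r1 is 3/4, and the value is -7·(3/4) + (-8)·(1/4) = -29/4.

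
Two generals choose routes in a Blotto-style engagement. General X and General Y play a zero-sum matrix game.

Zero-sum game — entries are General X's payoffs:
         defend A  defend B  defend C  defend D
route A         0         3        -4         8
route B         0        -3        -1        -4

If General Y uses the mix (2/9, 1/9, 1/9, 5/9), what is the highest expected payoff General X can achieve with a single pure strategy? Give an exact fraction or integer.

13/3

route A: (0)·(2/9) + (3)·(1/9) + (-4)·(1/9) + (8)·(5/9) = 13/3.
route B: (0)·(2/9) + (-3)·(1/9) + (-1)·(1/9) + (-4)·(5/9) = -8/3.
The best pure response is route A with expected payoff 13/3.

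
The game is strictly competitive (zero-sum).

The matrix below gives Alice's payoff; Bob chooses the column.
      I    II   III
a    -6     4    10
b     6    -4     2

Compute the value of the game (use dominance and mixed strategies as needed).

Column III is strictly dominated by II for Bob (it gives Alice more in every row).
The remaining 2×2 game on (a, b) × (I, II) has no saddle point. Let Alice play a with probability p; indifference gives −6p + 6(1−p) = 4p − 4(1−p), so p = 1/2.
Similarly Bob's optimal q on I is 2/5, and the value is -6·(2/5) + (4)·(3/5) = 0.

0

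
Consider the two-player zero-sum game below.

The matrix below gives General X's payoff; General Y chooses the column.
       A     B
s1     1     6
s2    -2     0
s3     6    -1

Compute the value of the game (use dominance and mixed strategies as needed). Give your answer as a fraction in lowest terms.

Row s2 is strictly dominated by row s1, so General X never plays it.
The remaining 2×2 game on (s1, s3) × (A, B) has no saddle point. Let General X play s1 with probability p; indifference gives p + 6(1−p) = 6p − (1−p), so p = 7/12.
Similarly General Y's optimal q on A is 7/12, and the value is 1·(7/12) + (6)·(5/12) = 37/12.

37/12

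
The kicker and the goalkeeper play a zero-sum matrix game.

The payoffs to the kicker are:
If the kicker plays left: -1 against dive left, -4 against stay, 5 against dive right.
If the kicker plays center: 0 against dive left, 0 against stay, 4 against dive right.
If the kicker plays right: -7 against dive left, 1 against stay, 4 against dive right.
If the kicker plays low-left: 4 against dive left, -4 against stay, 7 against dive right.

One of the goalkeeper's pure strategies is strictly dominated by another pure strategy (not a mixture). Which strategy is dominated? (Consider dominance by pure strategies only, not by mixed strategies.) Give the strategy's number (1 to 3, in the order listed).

The goalkeeper prefers columns that give the kicker less. Compare dive right with dive left: -1 < 5, 0 < 4, -7 < 4, 4 < 7.
So dive left strictly dominates dive right for the goalkeeper; dive right is strictly dominated.

3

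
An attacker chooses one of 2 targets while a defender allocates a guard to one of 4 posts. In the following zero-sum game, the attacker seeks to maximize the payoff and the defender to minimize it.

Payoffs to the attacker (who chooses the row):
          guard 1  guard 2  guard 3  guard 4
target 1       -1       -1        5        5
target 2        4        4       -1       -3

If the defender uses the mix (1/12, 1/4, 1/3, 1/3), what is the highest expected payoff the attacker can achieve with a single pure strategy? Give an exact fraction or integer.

3

target 1: (-1)·(1/12) + (-1)·(1/4) + (5)·(1/3) + (5)·(1/3) = 3.
target 2: (4)·(1/12) + (4)·(1/4) + (-1)·(1/3) + (-3)·(1/3) = 0.
The best pure response is target 1 with expected payoff 3.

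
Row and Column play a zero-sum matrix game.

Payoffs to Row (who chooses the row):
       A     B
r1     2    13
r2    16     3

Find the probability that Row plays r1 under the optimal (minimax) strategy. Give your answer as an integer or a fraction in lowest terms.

13/24

Row minima are 2 and 3, so Row's maximin is 3; column maxima are 16 and 13, so Column's minimax is 13. These differ, so the equilibrium is in mixed strategies.
Let Row play r1 with probability p. Column is indifferent when 2p + 16(1−p) = 13p + 3(1−p), giving p = 13/24.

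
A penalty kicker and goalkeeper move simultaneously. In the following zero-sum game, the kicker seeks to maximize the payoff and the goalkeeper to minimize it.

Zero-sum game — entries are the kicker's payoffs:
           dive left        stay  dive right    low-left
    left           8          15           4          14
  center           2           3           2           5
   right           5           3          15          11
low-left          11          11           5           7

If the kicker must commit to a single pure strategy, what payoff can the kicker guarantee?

The worst-case payoff for each row is left: 4, center: 2, right: 3, low-left: 5.
The best of these is 5.

5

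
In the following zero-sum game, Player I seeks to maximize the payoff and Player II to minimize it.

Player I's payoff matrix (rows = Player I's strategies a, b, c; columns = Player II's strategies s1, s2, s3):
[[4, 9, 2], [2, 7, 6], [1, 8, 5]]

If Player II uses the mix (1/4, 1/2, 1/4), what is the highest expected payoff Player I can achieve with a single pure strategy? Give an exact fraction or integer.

6

a: (4)·(1/4) + (9)·(1/2) + (2)·(1/4) = 6.
b: (2)·(1/4) + (7)·(1/2) + (6)·(1/4) = 11/2.
c: (1)·(1/4) + (8)·(1/2) + (5)·(1/4) = 11/2.
The best pure response is a with expected payoff 6.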